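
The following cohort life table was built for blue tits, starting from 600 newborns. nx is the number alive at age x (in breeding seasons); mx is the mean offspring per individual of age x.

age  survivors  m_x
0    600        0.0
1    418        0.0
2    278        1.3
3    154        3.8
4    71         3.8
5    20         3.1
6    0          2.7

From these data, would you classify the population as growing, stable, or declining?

lx = nx/n0 = nx/600: 1, 0.69667…, 0.46333…, 0.25667…, 0.11833…, 0.03333…, 0
R0 = Σ lx·mx = 0 + 0 + 0.602333… + 0.975333… + 0.449667… + 0.103333… + 0 = 2.130667…
R0 > 1, so the population is growing.

growing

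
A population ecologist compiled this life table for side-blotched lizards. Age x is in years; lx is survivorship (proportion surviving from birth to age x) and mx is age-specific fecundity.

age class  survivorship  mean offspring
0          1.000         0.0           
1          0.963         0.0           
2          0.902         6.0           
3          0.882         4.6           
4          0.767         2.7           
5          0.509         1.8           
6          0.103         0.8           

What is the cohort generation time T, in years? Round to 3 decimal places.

2.899

lx·mx: 0, 0, 5.412, 4.0572, 2.0709, 0.9162, 0.0824 → R0 = 12.5387
x·lx·mx: 0, 0, 10.824, 12.1716, 8.2836, 4.581, 0.4944 → Σ = 36.3546
T = 36.3546 / 12.5387 = 2.899391… → 2.899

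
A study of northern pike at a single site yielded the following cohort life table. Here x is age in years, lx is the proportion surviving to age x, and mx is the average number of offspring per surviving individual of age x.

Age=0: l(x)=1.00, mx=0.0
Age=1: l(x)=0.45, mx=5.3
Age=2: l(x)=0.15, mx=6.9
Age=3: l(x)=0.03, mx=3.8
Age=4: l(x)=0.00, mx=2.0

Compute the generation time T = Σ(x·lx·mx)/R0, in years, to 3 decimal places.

1.357

lx·mx: 0, 2.385, 1.035, 0.114, 0 → R0 = 3.534
x·lx·mx: 0, 2.385, 2.07, 0.342, 0 → Σ = 4.797
T = 4.797 / 3.534 = 1.357385… → 1.357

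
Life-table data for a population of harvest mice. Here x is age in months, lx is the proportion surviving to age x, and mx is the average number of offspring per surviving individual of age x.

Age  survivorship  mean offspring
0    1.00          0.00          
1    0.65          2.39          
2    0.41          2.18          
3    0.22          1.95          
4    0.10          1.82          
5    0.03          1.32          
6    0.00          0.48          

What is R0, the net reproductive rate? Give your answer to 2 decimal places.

3.10

lx·mx by age: 0, 1.5535, 0.8938, 0.429, 0.182, 0.0396, 0
R0 = Σ lx·mx = 3.0979 → 3.10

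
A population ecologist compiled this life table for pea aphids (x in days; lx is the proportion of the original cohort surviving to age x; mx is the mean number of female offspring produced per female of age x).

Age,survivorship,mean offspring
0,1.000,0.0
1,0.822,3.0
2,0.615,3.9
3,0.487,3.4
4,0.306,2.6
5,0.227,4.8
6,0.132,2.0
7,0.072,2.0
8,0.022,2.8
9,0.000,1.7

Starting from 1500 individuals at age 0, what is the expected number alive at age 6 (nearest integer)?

Expected survivors = N0 · l_6 = 1500 × 0.132 = 198 → 198

198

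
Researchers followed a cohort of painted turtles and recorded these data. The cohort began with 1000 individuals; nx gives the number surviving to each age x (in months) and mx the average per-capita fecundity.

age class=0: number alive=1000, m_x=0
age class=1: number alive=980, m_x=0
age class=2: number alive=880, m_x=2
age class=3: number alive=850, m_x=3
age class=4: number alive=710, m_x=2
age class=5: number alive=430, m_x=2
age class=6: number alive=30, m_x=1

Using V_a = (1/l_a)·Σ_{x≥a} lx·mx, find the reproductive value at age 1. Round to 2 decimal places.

lx = nx/n0 = nx/1000: 1, 0.98, 0.88, 0.85, 0.71, 0.43, 0.03
lx·mx for x ≥ 1: 0, 1.76, 2.55, 1.42, 0.86, 0.03 → sum = 6.62
V_1 = 6.62 / l_1 = 6.62 / 0.98 = 6.755102… → 6.76

6.76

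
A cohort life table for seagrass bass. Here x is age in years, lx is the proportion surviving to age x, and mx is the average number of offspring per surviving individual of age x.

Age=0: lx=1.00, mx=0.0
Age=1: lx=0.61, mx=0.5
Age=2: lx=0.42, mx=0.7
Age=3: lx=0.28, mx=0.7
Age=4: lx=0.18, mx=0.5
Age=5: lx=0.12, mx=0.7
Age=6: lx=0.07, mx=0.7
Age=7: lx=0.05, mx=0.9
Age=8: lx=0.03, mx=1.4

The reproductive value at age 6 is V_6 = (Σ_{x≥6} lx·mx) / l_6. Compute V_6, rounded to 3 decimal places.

lx·mx for x ≥ 6: 0.049, 0.045, 0.042 → sum = 0.136
V_6 = 0.136 / l_6 = 0.136 / 0.07 = 1.942857… → 1.943

1.943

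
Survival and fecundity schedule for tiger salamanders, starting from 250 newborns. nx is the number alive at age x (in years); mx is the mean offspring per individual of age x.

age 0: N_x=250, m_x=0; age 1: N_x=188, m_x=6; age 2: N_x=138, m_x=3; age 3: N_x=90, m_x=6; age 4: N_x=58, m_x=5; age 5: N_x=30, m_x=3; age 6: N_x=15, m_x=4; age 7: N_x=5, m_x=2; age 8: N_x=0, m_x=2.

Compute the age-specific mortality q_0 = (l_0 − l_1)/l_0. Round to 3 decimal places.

0.248

lx = nx/n0 = nx/250: 1, 0.752, 0.552, 0.36, 0.232, 0.12, 0.06, 0.02, 0
q_0 = (l_0 − l_1) / l_0 = (1 − 0.752) / 1
     = 0.248 / 1 = 0.248 → 0.248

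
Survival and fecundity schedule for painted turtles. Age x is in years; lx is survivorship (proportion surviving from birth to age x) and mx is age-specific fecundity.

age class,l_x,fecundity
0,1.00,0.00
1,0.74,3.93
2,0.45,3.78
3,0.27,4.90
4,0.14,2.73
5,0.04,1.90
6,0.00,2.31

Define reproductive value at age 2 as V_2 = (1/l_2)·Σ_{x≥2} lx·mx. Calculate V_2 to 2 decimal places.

7.74

lx·mx for x ≥ 2: 1.701, 1.323, 0.3822, 0.076, 0 → sum = 3.4822
V_2 = 3.4822 / l_2 = 3.4822 / 0.45 = 7.738222… → 7.74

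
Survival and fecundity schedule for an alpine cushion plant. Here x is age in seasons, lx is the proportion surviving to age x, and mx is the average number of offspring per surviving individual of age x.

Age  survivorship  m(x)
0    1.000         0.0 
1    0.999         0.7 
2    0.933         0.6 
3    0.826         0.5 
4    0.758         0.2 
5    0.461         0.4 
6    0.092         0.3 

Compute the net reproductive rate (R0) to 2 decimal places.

2.04

lx·mx by age: 0, 0.6993, 0.5598, 0.413, 0.1516, 0.1844, 0.0276
R0 = Σ lx·mx = 2.0357 → 2.04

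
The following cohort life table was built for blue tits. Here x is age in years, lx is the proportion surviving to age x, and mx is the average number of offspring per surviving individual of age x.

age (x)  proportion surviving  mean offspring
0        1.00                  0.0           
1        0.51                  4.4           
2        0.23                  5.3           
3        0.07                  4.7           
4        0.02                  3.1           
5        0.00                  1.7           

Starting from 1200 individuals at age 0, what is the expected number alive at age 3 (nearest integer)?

Expected survivors = N0 · l_3 = 1200 × 0.07 = 84 → 84

84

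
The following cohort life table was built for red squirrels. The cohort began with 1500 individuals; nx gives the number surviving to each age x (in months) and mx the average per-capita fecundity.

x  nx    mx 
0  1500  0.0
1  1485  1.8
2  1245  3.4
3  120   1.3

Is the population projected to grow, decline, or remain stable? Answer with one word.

growing

lx = nx/n0 = nx/1500: 1, 0.99, 0.83, 0.08
R0 = Σ lx·mx = 0 + 1.782 + 2.822 + 0.104 = 4.708
R0 > 1, so the population is growing.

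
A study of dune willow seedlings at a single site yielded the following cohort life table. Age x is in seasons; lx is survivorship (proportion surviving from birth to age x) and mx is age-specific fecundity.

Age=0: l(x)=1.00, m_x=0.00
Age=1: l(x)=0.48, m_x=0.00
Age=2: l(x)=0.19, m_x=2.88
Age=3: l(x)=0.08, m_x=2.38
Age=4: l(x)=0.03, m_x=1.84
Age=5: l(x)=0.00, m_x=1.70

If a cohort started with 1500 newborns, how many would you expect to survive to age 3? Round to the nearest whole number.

Expected survivors = N0 · l_3 = 1500 × 0.08 = 120 → 120

120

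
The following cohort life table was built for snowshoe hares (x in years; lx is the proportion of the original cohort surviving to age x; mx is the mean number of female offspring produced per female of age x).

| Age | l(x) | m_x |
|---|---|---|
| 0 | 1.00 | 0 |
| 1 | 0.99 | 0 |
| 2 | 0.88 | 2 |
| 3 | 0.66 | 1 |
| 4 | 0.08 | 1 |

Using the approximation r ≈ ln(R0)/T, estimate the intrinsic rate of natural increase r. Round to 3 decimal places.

0.394

R0 = Σ lx·mx = 0 + 0 + 1.76 + 0.66 + 0.08 = 2.5
Σ x·lx·mx = 5.82; T = 5.82/2.5 = 2.328
r ≈ ln(R0)/T = ln(2.5)/2.328 = 0.3936… → 0.394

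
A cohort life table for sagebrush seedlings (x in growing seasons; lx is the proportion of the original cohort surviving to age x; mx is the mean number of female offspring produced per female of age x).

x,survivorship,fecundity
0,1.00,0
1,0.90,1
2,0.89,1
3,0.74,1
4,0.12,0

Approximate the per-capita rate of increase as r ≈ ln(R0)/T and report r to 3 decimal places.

0.479

R0 = Σ lx·mx = 0 + 0.9 + 0.89 + 0.74 + 0 = 2.53
Σ x·lx·mx = 4.9; T = 4.9/2.53 = 1.93676…
r ≈ ln(R0)/T = ln(2.53)/1.93676… = 0.47926… → 0.479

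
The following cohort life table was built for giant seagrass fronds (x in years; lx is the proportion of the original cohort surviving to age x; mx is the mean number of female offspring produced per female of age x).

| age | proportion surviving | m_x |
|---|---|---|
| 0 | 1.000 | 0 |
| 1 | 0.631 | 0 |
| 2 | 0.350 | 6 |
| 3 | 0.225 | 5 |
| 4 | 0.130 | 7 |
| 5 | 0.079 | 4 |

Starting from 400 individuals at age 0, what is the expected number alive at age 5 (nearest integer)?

32

Expected survivors = N0 · l_5 = 400 × 0.079 = 31.6 → 32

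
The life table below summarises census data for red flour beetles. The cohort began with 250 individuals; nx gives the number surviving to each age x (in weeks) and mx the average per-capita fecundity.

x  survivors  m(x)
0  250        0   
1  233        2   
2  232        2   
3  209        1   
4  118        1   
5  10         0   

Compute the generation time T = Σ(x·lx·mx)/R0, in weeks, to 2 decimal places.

lx = nx/n0 = nx/250: 1, 0.932, 0.928, 0.836, 0.472, 0.04
lx·mx: 0, 1.864, 1.856, 0.836, 0.472, 0 → R0 = 5.028
x·lx·mx: 0, 1.864, 3.712, 2.508, 1.888, 0 → Σ = 9.972
T = 9.972 / 5.028 = 1.983294… → 1.98

1.98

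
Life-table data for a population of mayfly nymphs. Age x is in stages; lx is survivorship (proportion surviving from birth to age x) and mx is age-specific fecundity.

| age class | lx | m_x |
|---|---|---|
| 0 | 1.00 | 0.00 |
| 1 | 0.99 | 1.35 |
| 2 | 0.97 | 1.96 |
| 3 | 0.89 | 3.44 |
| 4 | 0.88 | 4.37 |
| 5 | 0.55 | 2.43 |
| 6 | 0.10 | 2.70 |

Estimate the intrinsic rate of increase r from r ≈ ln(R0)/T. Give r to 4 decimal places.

R0 = Σ lx·mx = 0 + 1.3365 + 1.9012 + 3.0616 + 3.8456 + 1.3365 + 0.27 = 11.7514
Σ x·lx·mx = 38.0086; T = 38.0086/11.7514 = 3.23439…
r ≈ ln(R0)/T = ln(11.7514)/3.23439… = 0.761805… → 0.7618

0.7618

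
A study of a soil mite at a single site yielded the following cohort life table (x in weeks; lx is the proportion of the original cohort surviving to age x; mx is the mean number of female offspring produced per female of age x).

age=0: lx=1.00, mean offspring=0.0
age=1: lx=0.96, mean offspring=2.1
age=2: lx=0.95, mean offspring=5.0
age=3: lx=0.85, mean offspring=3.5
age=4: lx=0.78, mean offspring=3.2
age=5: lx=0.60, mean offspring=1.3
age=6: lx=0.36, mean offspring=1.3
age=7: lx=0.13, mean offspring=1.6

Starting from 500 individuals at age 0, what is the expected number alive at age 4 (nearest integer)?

390

Expected survivors = N0 · l_4 = 500 × 0.78 = 390 → 390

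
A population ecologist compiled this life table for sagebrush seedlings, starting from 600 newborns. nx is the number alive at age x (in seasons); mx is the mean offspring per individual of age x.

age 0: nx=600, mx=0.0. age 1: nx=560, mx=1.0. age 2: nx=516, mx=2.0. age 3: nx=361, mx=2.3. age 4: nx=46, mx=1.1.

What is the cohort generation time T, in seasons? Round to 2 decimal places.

lx = nx/n0 = nx/600: 1, 0.93333…, 0.86, 0.60167…, 0.07667…
lx·mx: 0, 0.933333…, 1.72, 1.383833…, 0.084333… → R0 = 4.1215…
x·lx·mx: 0, 0.933333…, 3.44, 4.1515…, 0.337333… → Σ = 8.862167…
T = 8.862167… / 4.1215… = 2.150228… → 2.15

2.15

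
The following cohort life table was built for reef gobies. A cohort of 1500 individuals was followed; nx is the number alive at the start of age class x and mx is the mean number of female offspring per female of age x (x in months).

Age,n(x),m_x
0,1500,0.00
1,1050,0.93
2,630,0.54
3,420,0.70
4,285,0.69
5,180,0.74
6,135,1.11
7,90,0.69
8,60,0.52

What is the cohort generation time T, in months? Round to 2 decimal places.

lx = nx/n0 = nx/1500: 1, 0.7, 0.42, 0.28, 0.19, 0.12, 0.09, 0.06, 0.04
lx·mx: 0, 0.651, 0.2268, 0.196, 0.1311, 0.0888, 0.0999, 0.0414, 0.0208 → R0 = 1.4558
x·lx·mx: 0, 0.651, 0.4536, 0.588, 0.5244, 0.444, 0.5994, 0.2898, 0.1664 → Σ = 3.7166
T = 3.7166 / 1.4558 = 2.552961… → 2.55

2.55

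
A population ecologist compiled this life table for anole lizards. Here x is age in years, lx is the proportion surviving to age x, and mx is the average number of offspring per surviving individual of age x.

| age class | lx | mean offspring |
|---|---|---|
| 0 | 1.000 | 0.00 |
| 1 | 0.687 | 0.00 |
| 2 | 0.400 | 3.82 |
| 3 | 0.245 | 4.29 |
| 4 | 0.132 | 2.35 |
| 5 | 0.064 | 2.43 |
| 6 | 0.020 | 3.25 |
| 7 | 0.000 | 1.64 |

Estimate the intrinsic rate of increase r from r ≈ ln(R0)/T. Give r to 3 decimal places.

0.409

R0 = Σ lx·mx = 0 + 0 + 1.528 + 1.05105 + 0.3102 + 0.15552 + 0.065 + 0 = 3.10977
Σ x·lx·mx = 8.61755; T = 8.61755/3.10977 = 2.77112…
r ≈ ln(R0)/T = ln(3.10977)/2.77112… = 0.40942… → 0.409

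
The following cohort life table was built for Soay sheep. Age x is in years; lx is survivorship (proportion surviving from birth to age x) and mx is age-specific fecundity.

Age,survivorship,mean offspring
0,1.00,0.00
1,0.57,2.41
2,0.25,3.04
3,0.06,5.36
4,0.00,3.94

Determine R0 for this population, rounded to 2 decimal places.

lx·mx by age: 0, 1.3737, 0.76, 0.3216, 0
R0 = Σ lx·mx = 2.4553 → 2.46

2.46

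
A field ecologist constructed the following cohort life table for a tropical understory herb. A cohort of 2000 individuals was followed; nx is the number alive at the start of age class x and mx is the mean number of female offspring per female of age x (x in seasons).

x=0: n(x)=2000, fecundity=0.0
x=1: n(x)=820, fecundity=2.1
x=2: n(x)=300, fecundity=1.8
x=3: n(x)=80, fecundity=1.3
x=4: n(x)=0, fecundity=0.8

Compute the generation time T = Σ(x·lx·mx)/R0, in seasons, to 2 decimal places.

lx = nx/n0 = nx/2000: 1, 0.41, 0.15, 0.04, 0
lx·mx: 0, 0.861, 0.27, 0.052, 0 → R0 = 1.183
x·lx·mx: 0, 0.861, 0.54, 0.156, 0 → Σ = 1.557
T = 1.557 / 1.183 = 1.316145… → 1.32

1.32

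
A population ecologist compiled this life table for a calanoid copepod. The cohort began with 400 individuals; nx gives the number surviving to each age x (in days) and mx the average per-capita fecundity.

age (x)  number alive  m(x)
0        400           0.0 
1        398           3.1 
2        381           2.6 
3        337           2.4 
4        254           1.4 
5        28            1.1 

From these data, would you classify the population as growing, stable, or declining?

growing

lx = nx/n0 = nx/400: 1, 0.995, 0.9525, 0.8425, 0.635, 0.07
R0 = Σ lx·mx = 0 + 3.0845 + 2.4765 + 2.022 + 0.889 + 0.077 = 8.549
R0 > 1, so the population is growing.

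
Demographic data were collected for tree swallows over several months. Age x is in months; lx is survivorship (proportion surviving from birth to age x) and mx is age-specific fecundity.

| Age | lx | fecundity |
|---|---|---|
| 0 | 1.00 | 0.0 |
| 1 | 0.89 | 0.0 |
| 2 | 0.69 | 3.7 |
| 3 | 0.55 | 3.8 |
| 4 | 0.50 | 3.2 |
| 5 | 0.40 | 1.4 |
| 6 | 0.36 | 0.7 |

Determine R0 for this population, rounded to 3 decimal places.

7.055

lx·mx by age: 0, 0, 2.553, 2.09, 1.6, 0.56, 0.252
R0 = Σ lx·mx = 7.055 → 7.055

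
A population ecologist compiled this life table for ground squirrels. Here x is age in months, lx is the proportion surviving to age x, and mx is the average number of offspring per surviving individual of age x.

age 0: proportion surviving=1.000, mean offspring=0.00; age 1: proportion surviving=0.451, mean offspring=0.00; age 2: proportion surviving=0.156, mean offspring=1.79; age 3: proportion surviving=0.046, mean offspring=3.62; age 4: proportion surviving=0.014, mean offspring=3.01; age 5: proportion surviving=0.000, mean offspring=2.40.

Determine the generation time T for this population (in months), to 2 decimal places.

2.51

lx·mx: 0, 0, 0.27924, 0.16652, 0.04214, 0 → R0 = 0.4879
x·lx·mx: 0, 0, 0.55848, 0.49956, 0.16856, 0 → Σ = 1.2266
T = 1.2266 / 0.4879 = 2.51404… → 2.51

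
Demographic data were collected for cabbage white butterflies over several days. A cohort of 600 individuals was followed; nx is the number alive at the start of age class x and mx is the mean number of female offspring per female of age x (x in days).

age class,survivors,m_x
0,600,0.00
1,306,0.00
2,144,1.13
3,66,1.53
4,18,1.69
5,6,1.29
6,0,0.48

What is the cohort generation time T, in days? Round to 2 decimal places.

lx = nx/n0 = nx/600: 1, 0.51, 0.24, 0.11, 0.03, 0.01, 0
lx·mx: 0, 0, 0.2712, 0.1683, 0.0507, 0.0129, 0 → R0 = 0.5031
x·lx·mx: 0, 0, 0.5424, 0.5049, 0.2028, 0.0645, 0 → Σ = 1.3146
T = 1.3146 / 0.5031 = 2.612999… → 2.61

2.61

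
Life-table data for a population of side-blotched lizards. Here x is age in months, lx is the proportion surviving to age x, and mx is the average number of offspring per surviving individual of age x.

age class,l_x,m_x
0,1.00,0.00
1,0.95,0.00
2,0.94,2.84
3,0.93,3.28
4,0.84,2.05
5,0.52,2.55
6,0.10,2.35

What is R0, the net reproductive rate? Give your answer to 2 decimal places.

9.00

lx·mx by age: 0, 0, 2.6696, 3.0504, 1.722, 1.326, 0.235
R0 = Σ lx·mx = 9.003 → 9.00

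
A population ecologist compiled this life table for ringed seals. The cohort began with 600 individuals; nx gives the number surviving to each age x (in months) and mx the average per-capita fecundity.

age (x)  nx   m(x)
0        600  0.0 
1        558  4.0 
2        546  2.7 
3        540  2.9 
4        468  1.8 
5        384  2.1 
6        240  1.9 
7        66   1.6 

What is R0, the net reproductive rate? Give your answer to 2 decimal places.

12.47

lx = nx/n0 = nx/600: 1, 0.93, 0.91, 0.9, 0.78, 0.64, 0.4, 0.11
lx·mx by age: 0, 3.72, 2.457, 2.61, 1.404, 1.344, 0.76, 0.176
R0 = Σ lx·mx = 12.471 → 12.47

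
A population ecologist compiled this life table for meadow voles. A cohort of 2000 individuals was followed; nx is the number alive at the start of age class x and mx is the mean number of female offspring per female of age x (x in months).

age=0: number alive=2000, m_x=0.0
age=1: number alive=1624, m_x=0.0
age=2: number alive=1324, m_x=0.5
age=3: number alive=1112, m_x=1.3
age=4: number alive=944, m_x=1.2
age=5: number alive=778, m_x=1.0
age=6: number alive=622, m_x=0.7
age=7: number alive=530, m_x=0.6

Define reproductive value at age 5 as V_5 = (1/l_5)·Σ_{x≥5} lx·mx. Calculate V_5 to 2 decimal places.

1.97

lx = nx/n0 = nx/2000: 1, 0.812, 0.662, 0.556, 0.472, 0.389, 0.311, 0.265
lx·mx for x ≥ 5: 0.389, 0.2177, 0.159 → sum = 0.7657
V_5 = 0.7657 / l_5 = 0.7657 / 0.389 = 1.96838… → 1.97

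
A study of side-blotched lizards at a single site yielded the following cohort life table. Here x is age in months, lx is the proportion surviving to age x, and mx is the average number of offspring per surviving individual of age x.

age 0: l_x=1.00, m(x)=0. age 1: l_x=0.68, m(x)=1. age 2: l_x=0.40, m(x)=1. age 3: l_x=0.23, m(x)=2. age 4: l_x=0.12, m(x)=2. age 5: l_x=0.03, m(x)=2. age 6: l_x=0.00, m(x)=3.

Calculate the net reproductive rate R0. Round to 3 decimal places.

1.840

lx·mx by age: 0, 0.68, 0.4, 0.46, 0.24, 0.06, 0
R0 = Σ lx·mx = 1.84 → 1.840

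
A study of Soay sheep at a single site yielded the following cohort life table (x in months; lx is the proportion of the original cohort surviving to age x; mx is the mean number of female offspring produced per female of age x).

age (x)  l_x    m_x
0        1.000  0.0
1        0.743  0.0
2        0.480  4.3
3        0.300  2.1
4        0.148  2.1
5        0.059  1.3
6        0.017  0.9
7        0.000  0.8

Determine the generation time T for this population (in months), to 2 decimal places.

2.50

lx·mx: 0, 0, 2.064, 0.63, 0.3108, 0.0767, 0.0153, 0 → R0 = 3.0968
x·lx·mx: 0, 0, 4.128, 1.89, 1.2432, 0.3835, 0.0918, 0 → Σ = 7.7365
T = 7.7365 / 3.0968 = 2.498224… → 2.50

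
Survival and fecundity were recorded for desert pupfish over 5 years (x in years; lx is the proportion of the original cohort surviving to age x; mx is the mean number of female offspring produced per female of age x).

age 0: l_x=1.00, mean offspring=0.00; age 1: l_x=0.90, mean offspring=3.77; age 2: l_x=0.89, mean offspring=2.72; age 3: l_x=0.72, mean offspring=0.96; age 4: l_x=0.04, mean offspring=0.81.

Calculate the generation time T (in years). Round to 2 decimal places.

1.60

lx·mx: 0, 3.393, 2.4208, 0.6912, 0.0324 → R0 = 6.5374
x·lx·mx: 0, 3.393, 4.8416, 2.0736, 0.1296 → Σ = 10.4378
T = 10.4378 / 6.5374 = 1.596629… → 1.60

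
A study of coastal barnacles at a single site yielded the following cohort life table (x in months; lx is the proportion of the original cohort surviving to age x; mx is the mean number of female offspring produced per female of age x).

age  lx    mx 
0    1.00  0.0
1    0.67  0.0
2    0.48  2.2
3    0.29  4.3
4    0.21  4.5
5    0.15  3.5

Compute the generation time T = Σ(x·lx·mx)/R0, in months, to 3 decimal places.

lx·mx: 0, 0, 1.056, 1.247, 0.945, 0.525 → R0 = 3.773
x·lx·mx: 0, 0, 2.112, 3.741, 3.78, 2.625 → Σ = 12.258
T = 12.258 / 3.773 = 3.248874… → 3.249

3.249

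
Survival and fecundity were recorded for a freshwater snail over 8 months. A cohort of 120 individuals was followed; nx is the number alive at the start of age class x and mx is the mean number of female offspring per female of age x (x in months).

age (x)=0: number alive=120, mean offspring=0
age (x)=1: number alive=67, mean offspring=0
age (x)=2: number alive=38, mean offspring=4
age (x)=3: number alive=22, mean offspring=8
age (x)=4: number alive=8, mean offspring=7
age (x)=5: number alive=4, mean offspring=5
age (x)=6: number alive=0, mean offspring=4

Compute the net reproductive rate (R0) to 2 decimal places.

lx = nx/n0 = nx/120: 1, 0.55833…, 0.31667…, 0.18333…, 0.06667…, 0.03333…, 0
lx·mx by age: 0, 0, 1.266667…, 1.466667…, 0.466667…, 0.166667…, 0
R0 = Σ lx·mx = 3.366667… → 3.37

3.37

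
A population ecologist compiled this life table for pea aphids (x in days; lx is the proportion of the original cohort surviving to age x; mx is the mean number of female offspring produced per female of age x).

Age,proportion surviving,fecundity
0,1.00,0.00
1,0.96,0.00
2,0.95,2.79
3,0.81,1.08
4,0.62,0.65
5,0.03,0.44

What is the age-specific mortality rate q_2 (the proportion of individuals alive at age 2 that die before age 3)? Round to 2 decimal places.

0.15

q_2 = (l_2 − l_3) / l_2 = (0.95 − 0.81) / 0.95
     = 0.14 / 0.95 = 0.147368… → 0.15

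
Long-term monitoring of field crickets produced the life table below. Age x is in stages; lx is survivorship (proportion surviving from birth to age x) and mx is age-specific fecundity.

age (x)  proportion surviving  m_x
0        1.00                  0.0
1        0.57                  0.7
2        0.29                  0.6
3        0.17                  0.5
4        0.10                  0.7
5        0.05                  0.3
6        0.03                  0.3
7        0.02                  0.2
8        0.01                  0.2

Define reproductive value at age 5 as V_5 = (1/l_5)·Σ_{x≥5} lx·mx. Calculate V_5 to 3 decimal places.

0.600

lx·mx for x ≥ 5: 0.015, 0.009, 0.004, 0.002 → sum = 0.03
V_5 = 0.03 / l_5 = 0.03 / 0.05 = 0.6 → 0.600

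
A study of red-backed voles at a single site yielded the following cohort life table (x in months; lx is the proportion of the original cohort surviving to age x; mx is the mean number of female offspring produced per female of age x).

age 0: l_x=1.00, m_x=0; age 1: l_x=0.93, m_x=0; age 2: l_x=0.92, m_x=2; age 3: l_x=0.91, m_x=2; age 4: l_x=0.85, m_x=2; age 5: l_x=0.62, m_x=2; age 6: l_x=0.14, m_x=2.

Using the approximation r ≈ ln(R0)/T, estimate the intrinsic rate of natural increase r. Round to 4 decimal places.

R0 = Σ lx·mx = 0 + 0 + 1.84 + 1.82 + 1.7 + 1.24 + 0.28 = 6.88
Σ x·lx·mx = 23.82; T = 23.82/6.88 = 3.46221…
r ≈ ln(R0)/T = ln(6.88)/3.46221… = 0.557049… → 0.5570

0.5570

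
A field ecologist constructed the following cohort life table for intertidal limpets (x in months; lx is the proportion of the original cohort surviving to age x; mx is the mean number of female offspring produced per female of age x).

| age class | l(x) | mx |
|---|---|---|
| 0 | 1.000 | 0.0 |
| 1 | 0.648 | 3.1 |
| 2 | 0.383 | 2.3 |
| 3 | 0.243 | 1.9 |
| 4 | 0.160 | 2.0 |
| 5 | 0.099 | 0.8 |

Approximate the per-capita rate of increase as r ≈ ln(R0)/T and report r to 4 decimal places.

R0 = Σ lx·mx = 0 + 2.0088 + 0.8809 + 0.4617 + 0.32 + 0.0792 = 3.7506
Σ x·lx·mx = 6.8317; T = 6.8317/3.7506 = 1.8215…
r ≈ ln(R0)/T = ln(3.7506)/1.8215… = 0.725731… → 0.7257

0.7257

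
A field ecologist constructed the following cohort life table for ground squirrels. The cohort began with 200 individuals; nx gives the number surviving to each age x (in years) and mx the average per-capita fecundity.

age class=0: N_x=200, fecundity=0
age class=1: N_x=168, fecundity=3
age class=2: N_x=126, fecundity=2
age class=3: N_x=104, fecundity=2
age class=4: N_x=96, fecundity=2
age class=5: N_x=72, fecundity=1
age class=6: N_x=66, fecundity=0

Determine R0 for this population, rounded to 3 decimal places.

6.140

lx = nx/n0 = nx/200: 1, 0.84, 0.63, 0.52, 0.48, 0.36, 0.33
lx·mx by age: 0, 2.52, 1.26, 1.04, 0.96, 0.36, 0
R0 = Σ lx·mx = 6.14 → 6.140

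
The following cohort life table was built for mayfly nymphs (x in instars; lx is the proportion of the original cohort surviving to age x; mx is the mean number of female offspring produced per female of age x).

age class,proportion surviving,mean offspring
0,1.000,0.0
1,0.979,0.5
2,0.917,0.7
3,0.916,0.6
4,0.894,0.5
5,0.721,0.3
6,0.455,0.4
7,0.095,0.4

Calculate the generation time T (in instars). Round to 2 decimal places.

2.98

lx·mx: 0, 0.4895, 0.6419, 0.5496, 0.447, 0.2163, 0.182, 0.038 → R0 = 2.5643
x·lx·mx: 0, 0.4895, 1.2838, 1.6488, 1.788, 1.0815, 1.092, 0.266 → Σ = 7.6496
T = 7.6496 / 2.5643 = 2.983114… → 2.98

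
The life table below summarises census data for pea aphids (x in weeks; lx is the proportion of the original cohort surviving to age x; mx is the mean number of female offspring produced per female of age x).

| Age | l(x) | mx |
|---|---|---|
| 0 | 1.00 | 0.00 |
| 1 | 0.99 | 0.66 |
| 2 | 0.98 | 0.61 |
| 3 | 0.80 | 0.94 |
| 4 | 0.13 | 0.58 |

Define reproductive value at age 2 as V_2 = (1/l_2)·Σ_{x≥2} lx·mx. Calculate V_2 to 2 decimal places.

1.45

lx·mx for x ≥ 2: 0.5978, 0.752, 0.0754 → sum = 1.4252
V_2 = 1.4252 / l_2 = 1.4252 / 0.98 = 1.454286… → 1.45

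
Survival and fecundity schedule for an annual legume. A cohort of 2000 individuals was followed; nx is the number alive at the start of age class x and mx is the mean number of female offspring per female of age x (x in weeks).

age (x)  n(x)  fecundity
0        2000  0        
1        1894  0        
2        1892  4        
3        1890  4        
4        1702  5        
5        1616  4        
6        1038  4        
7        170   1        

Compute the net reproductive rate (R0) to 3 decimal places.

17.212

lx = nx/n0 = nx/2000: 1, 0.947, 0.946, 0.945, 0.851, 0.808, 0.519, 0.085
lx·mx by age: 0, 0, 3.784, 3.78, 4.255, 3.232, 2.076, 0.085
R0 = Σ lx·mx = 17.212 → 17.212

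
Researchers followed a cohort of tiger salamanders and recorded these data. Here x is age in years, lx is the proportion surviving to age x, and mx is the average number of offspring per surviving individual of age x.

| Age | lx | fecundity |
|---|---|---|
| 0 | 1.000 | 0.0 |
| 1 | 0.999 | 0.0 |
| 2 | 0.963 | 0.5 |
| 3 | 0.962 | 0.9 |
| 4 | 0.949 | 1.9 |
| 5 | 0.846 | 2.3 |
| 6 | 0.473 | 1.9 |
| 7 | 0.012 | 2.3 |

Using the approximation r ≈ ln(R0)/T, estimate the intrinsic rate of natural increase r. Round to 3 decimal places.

0.415

R0 = Σ lx·mx = 0 + 0 + 0.4815 + 0.8658 + 1.8031 + 1.9458 + 0.8987 + 0.0276 = 6.0225
Σ x·lx·mx = 26.0872; T = 26.0872/6.0225 = 4.33162…
r ≈ ln(R0)/T = ln(6.0225)/4.33162… = 0.41451… → 0.415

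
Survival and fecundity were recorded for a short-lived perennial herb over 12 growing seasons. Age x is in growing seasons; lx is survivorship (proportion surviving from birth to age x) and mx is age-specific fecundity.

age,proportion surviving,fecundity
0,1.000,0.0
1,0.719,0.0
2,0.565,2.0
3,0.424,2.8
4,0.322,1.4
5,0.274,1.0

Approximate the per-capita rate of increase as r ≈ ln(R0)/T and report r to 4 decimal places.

R0 = Σ lx·mx = 0 + 0 + 1.13 + 1.1872 + 0.4508 + 0.274 = 3.042
Σ x·lx·mx = 8.9948; T = 8.9948/3.042 = 2.95687…
r ≈ ln(R0)/T = ln(3.042)/2.95687… = 0.376248… → 0.3762

0.3762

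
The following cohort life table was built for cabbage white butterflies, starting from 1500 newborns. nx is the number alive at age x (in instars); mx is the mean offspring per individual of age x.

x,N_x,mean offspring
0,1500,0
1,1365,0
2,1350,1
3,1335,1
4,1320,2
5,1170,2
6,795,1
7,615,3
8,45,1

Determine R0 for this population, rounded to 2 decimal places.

lx = nx/n0 = nx/1500: 1, 0.91, 0.9, 0.89, 0.88, 0.78, 0.53, 0.41, 0.03
lx·mx by age: 0, 0, 0.9, 0.89, 1.76, 1.56, 0.53, 1.23, 0.03
R0 = Σ lx·mx = 6.9 → 6.90

6.90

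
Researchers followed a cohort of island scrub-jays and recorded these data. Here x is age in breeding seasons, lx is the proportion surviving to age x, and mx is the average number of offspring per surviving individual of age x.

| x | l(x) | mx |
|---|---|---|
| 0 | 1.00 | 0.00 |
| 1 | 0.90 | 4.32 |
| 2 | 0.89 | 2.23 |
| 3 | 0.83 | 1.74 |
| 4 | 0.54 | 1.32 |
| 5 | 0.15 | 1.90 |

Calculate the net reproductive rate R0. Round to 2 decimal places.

8.31

lx·mx by age: 0, 3.888, 1.9847, 1.4442, 0.7128, 0.285
R0 = Σ lx·mx = 8.3147 → 8.31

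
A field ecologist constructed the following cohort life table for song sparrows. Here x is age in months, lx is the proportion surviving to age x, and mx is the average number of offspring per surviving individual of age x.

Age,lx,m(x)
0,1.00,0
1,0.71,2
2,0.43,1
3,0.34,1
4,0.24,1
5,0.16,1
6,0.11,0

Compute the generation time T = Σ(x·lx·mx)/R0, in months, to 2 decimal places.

1.95

lx·mx: 0, 1.42, 0.43, 0.34, 0.24, 0.16, 0 → R0 = 2.59
x·lx·mx: 0, 1.42, 0.86, 1.02, 0.96, 0.8, 0 → Σ = 5.06
T = 5.06 / 2.59 = 1.953668… → 1.95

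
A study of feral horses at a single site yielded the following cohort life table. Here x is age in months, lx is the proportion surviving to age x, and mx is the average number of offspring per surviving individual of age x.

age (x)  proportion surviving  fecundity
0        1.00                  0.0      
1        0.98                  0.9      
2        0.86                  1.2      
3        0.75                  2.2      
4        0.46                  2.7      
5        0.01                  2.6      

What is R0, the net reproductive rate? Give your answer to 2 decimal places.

lx·mx by age: 0, 0.882, 1.032, 1.65, 1.242, 0.026
R0 = Σ lx·mx = 4.832 → 4.83

4.83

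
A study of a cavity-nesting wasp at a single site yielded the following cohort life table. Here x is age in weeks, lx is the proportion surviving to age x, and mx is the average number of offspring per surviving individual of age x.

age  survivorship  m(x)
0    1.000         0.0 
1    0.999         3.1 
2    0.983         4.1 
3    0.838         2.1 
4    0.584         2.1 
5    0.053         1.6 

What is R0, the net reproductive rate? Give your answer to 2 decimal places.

lx·mx by age: 0, 3.0969, 4.0303, 1.7598, 1.2264, 0.0848
R0 = Σ lx·mx = 10.1982 → 10.20

10.20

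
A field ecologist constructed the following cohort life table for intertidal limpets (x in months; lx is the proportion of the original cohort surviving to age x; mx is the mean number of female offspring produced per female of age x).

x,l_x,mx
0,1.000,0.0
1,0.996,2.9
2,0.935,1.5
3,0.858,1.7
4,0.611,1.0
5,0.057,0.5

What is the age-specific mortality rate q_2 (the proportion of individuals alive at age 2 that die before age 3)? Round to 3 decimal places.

0.082

q_2 = (l_2 − l_3) / l_2 = (0.935 − 0.858) / 0.935
     = 0.077 / 0.935 = 0.082353… → 0.082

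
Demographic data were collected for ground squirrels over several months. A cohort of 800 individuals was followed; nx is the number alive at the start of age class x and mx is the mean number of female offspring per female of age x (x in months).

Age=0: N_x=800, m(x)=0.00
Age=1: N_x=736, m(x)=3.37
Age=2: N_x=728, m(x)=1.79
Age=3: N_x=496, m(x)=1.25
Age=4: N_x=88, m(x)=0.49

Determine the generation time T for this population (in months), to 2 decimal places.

lx = nx/n0 = nx/800: 1, 0.92, 0.91, 0.62, 0.11
lx·mx: 0, 3.1004, 1.6289, 0.775, 0.0539 → R0 = 5.5582
x·lx·mx: 0, 3.1004, 3.2578, 2.325, 0.2156 → Σ = 8.8988
T = 8.8988 / 5.5582 = 1.601022… → 1.60

1.60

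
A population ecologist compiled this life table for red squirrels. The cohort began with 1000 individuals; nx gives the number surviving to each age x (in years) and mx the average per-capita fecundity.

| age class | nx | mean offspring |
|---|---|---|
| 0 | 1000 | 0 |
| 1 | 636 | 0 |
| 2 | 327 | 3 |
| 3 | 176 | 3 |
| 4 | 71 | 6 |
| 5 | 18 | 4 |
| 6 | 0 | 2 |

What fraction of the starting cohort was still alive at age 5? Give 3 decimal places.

l_5 = n_5/n_0 = 18/1000 = 0.018 → 0.018

0.018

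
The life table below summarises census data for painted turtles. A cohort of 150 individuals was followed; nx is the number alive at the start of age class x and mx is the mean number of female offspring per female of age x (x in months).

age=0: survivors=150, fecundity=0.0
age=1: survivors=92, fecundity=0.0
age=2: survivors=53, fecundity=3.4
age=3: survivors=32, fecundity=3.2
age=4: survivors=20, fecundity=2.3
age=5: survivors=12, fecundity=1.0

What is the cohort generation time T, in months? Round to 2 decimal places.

2.68

lx = nx/n0 = nx/150: 1, 0.61333…, 0.35333…, 0.21333…, 0.13333…, 0.08
lx·mx: 0, 0, 1.201333…, 0.682667…, 0.306667…, 0.08 → R0 = 2.270667…
x·lx·mx: 0, 0, 2.402667…, 2.048…, 1.226667…, 0.4 → Σ = 6.077333…
T = 6.077333… / 2.270667… = 2.676453… → 2.68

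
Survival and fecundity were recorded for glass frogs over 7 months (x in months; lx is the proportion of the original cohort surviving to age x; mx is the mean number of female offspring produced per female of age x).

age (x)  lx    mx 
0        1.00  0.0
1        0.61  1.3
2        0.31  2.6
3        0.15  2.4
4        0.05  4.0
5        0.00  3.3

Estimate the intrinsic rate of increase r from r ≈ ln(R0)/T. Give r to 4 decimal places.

R0 = Σ lx·mx = 0 + 0.793 + 0.806 + 0.36 + 0.2 + 0 = 2.159
Σ x·lx·mx = 4.285; T = 4.285/2.159 = 1.98472…
r ≈ ln(R0)/T = ln(2.159)/1.98472… = 0.387786… → 0.3878

0.3878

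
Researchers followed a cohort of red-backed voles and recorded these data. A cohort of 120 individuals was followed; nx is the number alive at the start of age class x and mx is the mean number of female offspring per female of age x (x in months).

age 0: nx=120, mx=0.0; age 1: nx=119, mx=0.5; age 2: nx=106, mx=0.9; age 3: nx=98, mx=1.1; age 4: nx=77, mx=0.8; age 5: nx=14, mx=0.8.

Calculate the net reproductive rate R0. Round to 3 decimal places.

2.796

lx = nx/n0 = nx/120: 1, 0.99167…, 0.88333…, 0.81667…, 0.64167…, 0.11667…
lx·mx by age: 0, 0.495833…, 0.795…, 0.898333…, 0.513333…, 0.093333…
R0 = Σ lx·mx = 2.795833… → 2.796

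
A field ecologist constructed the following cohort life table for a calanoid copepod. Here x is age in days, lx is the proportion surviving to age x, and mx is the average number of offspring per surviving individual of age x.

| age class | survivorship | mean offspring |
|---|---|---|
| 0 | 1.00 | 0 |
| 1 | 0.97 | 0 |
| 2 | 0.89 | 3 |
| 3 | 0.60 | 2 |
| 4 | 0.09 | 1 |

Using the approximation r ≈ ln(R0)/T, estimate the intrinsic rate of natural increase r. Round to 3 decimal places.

0.586

R0 = Σ lx·mx = 0 + 0 + 2.67 + 1.2 + 0.09 = 3.96
Σ x·lx·mx = 9.3; T = 9.3/3.96 = 2.34848…
r ≈ ln(R0)/T = ln(3.96)/2.34848… = 0.58601… → 0.586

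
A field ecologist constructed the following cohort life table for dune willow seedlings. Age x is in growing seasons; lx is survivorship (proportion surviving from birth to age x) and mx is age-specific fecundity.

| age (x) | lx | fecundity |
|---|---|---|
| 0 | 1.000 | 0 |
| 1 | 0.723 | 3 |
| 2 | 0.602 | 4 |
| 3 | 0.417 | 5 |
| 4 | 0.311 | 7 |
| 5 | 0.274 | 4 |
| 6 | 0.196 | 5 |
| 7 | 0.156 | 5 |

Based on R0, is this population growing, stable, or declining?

growing

R0 = Σ lx·mx = 0 + 2.169 + 2.408 + 2.085 + 2.177 + 1.096 + 0.98 + 0.78 = 11.695
R0 > 1, so the population is growing.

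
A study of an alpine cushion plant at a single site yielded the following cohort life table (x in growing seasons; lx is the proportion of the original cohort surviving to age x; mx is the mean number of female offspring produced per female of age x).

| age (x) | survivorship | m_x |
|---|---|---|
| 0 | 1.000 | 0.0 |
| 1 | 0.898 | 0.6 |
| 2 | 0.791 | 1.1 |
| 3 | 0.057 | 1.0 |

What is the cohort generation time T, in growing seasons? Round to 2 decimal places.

1.67

lx·mx: 0, 0.5388, 0.8701, 0.057 → R0 = 1.4659
x·lx·mx: 0, 0.5388, 1.7402, 0.171 → Σ = 2.45
T = 2.45 / 1.4659 = 1.671328… → 1.67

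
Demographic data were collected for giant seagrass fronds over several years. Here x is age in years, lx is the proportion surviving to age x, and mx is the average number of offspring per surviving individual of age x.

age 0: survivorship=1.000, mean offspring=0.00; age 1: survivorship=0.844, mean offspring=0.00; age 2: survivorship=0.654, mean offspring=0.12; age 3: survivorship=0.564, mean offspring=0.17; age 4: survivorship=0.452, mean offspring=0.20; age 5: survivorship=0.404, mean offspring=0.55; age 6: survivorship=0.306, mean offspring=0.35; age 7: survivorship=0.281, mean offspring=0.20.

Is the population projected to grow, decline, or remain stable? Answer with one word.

declining

R0 = Σ lx·mx = 0 + 0 + 0.07848 + 0.09588 + 0.0904 + 0.2222 + 0.1071 + 0.0562 = 0.65026
R0 < 1, so the population is declining.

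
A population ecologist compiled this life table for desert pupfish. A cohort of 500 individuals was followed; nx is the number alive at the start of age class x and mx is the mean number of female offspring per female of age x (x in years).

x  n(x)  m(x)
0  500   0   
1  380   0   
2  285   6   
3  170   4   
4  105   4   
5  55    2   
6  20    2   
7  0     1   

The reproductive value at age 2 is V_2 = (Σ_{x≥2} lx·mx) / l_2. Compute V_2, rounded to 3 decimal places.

10.386

lx = nx/n0 = nx/500: 1, 0.76, 0.57, 0.34, 0.21, 0.11, 0.04, 0
lx·mx for x ≥ 2: 3.42, 1.36, 0.84, 0.22, 0.08, 0 → sum = 5.92
V_2 = 5.92 / l_2 = 5.92 / 0.57 = 10.385965… → 10.386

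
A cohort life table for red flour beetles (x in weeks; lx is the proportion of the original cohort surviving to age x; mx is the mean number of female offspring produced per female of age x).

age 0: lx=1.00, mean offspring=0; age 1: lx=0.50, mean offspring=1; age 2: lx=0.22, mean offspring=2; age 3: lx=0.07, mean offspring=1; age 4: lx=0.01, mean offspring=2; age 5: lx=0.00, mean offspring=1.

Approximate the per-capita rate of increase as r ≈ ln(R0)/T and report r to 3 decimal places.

0.018

R0 = Σ lx·mx = 0 + 0.5 + 0.44 + 0.07 + 0.02 + 0 = 1.03
Σ x·lx·mx = 1.67; T = 1.67/1.03 = 1.62136…
r ≈ ln(R0)/T = ln(1.03)/1.62136… = 0.01823… → 0.018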